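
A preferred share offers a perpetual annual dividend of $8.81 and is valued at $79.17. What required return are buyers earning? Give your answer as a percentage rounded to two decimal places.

P = C/r ⇒ r = C/P = $8.81/$79.17 = 0.111280

11.13%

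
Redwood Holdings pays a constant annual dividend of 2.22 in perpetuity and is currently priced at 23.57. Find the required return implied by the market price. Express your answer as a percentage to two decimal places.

9.42%

P = C/r ⇒ r = C/P = 2.22/23.57 = 0.094188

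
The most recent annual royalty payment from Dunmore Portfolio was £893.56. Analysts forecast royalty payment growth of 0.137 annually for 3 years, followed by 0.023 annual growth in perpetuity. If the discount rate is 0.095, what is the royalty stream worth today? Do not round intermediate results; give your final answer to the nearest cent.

D_1 = 1015.97772
D_2 = 1155.16667
D_3 = 1313.42450
Terminal value at year 3: TV = D_3×(1+g_2)/(r−g_2) = 1343.63326/0.072 = 18661.57312
P_0 = D_1/(1+r)^1 + D_2/(1+r)^2 + D_3/(1+r)^3 + TV/(1+r)^3
    = 927.83353 + 963.42167 + 1000.37483 + 14213.65904 = 17105.28907

£17105.29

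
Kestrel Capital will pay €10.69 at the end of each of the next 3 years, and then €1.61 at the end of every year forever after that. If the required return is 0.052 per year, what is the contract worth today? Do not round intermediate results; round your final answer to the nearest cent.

€55.60

PV of 3-year annuity: €10.69 × [1 − (1+0.052)^−3] / 0.052 = 29.00277
Perpetuity value at year 3: €1.61 / 0.052 = 30.96154
PV of perpetuity: 30.96154 / (1+0.052)^3 = 26.59349
Total PV = 29.00277 + 26.59349 = 55.59625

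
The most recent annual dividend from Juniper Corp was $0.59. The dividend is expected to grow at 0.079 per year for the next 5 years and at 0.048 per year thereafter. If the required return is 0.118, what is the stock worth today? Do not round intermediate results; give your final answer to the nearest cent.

$10.05

D_1 = 0.63661
D_2 = 0.68690
D_3 = 0.74117
D_4 = 0.79972
D_5 = 0.86290
Terminal value at year 5: TV = D_5×(1+g_2)/(r−g_2) = 0.90432/0.07 = 12.91881
P_0 = D_1/(1+r)^1 + D_2/(1+r)^2 + D_3/(1+r)^3 + D_4/(1+r)^4 + D_5/(1+r)^5 + TV/(1+r)^5
    = 0.56942 + 0.54956 + 0.53038 + 0.51188 + 0.49403 + 7.39628 = 10.05155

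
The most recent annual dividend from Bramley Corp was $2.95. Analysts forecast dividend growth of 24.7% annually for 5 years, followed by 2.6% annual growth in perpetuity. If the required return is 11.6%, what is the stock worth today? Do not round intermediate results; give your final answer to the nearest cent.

$79.41

D_1 = 3.67865
D_2 = 4.58728
D_3 = 5.72033
D_4 = 7.13326
D_5 = 8.89517
Terminal value at year 5: TV = D_5×(1+g_2)/(r−g_2) = 9.12645/0.09 = 101.40495
P_0 = D_1/(1+r)^1 + D_2/(1+r)^2 + D_3/(1+r)^3 + D_4/(1+r)^4 + D_5/(1+r)^5 + TV/(1+r)^5
    = 3.29628 + 3.68321 + 4.11556 + 4.59866 + 5.13846 + 58.57849 = 79.41066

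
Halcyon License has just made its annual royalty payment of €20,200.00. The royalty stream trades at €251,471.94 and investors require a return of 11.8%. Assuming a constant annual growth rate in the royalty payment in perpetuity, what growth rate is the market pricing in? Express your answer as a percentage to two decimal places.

3.49%

P = D₀(1+g)/(r−g) ⇒ P(r−g) = D₀(1+g) ⇒ g(P+D₀) = P·r − D₀
g = (P·r − D₀)/(P + D₀) = (€251,471.94×0.118 − €20,200.00) / (€251,471.94 + €20,200.00) = 0.034872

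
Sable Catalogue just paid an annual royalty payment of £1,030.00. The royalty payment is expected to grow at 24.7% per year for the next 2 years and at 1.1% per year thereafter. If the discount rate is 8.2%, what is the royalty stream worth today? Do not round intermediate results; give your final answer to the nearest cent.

£22036.04

D_1 = 1284.41000
D_2 = 1601.65927
Terminal value at year 2: TV = D_2×(1+g_2)/(r−g_2) = 1619.27752/0.071 = 22806.72566
P_0 = D_1/(1+r)^1 + D_2/(1+r)^2 + TV/(1+r)^2
    = 1187.07024 + 1368.09297 + 19480.87308 = 22036.03629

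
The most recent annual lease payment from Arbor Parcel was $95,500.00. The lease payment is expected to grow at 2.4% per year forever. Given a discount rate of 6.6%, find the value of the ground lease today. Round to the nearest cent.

$2328380.95

D₁ = D₀ × (1 + g) = $95,500.00 × 1.024 = $97,792.0000
Growing perpetuity: P = D₁ / (r − g) = $97,792.0000 / (0.066 − 0.024) = $2,328,380.95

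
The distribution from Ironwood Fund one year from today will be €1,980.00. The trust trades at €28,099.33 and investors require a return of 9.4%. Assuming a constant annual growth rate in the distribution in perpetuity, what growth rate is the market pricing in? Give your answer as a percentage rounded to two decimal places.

P = D₁/(r−g) ⇒ g = r − D₁/P = 0.094 − €1,980.00/€28,099.33 = 0.023536

2.35%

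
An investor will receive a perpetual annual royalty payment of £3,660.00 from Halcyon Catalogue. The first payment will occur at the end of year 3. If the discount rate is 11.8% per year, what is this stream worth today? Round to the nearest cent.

£24815.07

Value at end of year 2: C / r = £3,660.00 / 0.118 = £31,016.9492
Discount to today: PV = £31,016.9492 / (1 + 0.118)^2 = £31,016.9492 / 1.249924 = £24,815.07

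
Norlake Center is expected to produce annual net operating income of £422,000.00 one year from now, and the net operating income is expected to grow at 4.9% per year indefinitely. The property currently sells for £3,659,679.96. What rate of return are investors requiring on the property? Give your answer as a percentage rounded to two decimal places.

P = D₁/(r − g) ⇒ r = D₁/P + g = £422,000.0000/£3,659,679.96 + 0.049 = 0.115311 + 0.049 = 0.164311

16.43%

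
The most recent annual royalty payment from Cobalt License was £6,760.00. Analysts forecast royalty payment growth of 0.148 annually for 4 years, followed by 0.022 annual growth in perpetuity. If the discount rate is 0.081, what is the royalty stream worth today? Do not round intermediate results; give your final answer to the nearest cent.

£180437.31

D_1 = 7760.48000
D_2 = 8909.03104
D_3 = 10227.56763
D_4 = 11741.24764
Terminal value at year 4: TV = D_4×(1+g_2)/(r−g_2) = 11999.55509/0.059 = 203382.28969
P_0 = D_1/(1+r)^1 + D_2/(1+r)^2 + D_3/(1+r)^3 + D_4/(1+r)^4 + TV/(1+r)^4
    = 7178.98242 + 7623.93323 + 8096.46193 + 8598.27780 + 148939.65946 = 180437.31485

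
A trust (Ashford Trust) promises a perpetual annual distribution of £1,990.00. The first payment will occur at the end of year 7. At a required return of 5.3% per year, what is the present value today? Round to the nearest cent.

Value at end of year 6: C / r = £1,990.00 / 0.053 = £37,547.1698
Discount to today: PV = £37,547.1698 / (1 + 0.053)^6 = £37,547.1698 / 1.363233 = £27,542.73

£27542.73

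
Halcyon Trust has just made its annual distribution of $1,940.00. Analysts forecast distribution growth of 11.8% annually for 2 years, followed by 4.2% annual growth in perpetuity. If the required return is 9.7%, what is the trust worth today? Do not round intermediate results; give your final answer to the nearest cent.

$42166.95

D_1 = 2168.92000
D_2 = 2424.85256
Terminal value at year 2: TV = D_2×(1+g_2)/(r−g_2) = 2526.69637/0.055 = 45939.93395
P_0 = D_1/(1+r)^1 + D_2/(1+r)^2 + TV/(1+r)^2
    = 1977.13765 + 2014.98623 + 38174.82997 = 42166.95384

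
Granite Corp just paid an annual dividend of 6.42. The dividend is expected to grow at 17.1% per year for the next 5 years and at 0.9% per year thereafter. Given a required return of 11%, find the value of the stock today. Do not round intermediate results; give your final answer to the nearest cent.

D_1 = 7.51782
D_2 = 8.80337
D_3 = 10.30874
D_4 = 12.07154
D_5 = 14.13577
Terminal value at year 5: TV = D_5×(1+g_2)/(r−g_2) = 14.26299/0.101 = 141.21775
P_0 = D_1/(1+r)^1 + D_2/(1+r)^2 + D_3/(1+r)^3 + D_4/(1+r)^4 + D_5/(1+r)^5 + TV/(1+r)^5
    = 6.77281 + 7.14501 + 7.53766 + 7.95190 + 8.38889 + 83.80586 = 121.60214

121.60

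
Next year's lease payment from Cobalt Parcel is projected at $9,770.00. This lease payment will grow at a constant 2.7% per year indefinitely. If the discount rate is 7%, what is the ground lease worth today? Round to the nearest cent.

Growing perpetuity: P = D₁ / (r − g) = $9,770.0000 / (0.07 − 0.027) = $227,209.30

$227209.30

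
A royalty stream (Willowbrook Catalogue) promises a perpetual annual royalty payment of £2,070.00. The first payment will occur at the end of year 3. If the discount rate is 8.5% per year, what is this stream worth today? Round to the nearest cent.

Value at end of year 2: C / r = £2,070.00 / 0.085 = £24,352.9412
Discount to today: PV = £24,352.9412 / (1 + 0.085)^2 = £24,352.9412 / 1.177225 = £20,686.73

£20686.73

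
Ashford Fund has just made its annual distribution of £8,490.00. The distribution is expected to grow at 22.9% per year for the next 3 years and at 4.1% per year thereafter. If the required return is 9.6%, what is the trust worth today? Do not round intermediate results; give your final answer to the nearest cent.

£258745.88

D_1 = 10434.21000
D_2 = 12823.64409
D_3 = 15760.25859
Terminal value at year 3: TV = D_3×(1+g_2)/(r−g_2) = 16406.42919/0.055 = 298298.71252
P_0 = D_1/(1+r)^1 + D_2/(1+r)^2 + D_3/(1+r)^3 + TV/(1+r)^3
    = 9520.26460 + 10675.55218 + 11971.03434 + 226579.03170 = 258745.88281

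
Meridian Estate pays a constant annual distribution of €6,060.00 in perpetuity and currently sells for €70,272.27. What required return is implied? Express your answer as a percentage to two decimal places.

P = C/r ⇒ r = C/P = €6,060.00/€70,272.27 = 0.086236

8.62%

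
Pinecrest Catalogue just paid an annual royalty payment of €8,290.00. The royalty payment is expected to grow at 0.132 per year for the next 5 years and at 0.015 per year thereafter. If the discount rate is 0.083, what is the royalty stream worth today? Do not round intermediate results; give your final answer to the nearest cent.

D_1 = 9384.28000
D_2 = 10623.00496
D_3 = 12025.24161
D_4 = 13612.57351
D_5 = 15409.43321
Terminal value at year 5: TV = D_5×(1+g_2)/(r−g_2) = 15640.57471/0.068 = 230008.45160
P_0 = D_1/(1+r)^1 + D_2/(1+r)^2 + D_3/(1+r)^3 + D_4/(1+r)^4 + D_5/(1+r)^5 + TV/(1+r)^5
    = 8665.07849 + 9057.12728 + 9466.91420 + 9895.24181 + 10342.94896 + 154383.72350 = 201811.03424

€201811.03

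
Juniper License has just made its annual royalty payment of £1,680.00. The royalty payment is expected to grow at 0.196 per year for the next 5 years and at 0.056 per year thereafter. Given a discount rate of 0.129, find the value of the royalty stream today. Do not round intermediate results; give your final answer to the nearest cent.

£42440.96

D_1 = 2009.28000
D_2 = 2403.09888
D_3 = 2874.10626
D_4 = 3437.43109
D_5 = 4111.16758
Terminal value at year 5: TV = D_5×(1+g_2)/(r−g_2) = 4341.39297/0.073 = 59471.13651
P_0 = D_1/(1+r)^1 + D_2/(1+r)^2 + D_3/(1+r)^3 + D_4/(1+r)^4 + D_5/(1+r)^5 + TV/(1+r)^5
    = 1779.69885 + 1885.31428 + 1997.19741 + 2115.72020 + 2241.27667 + 32421.75566 = 42440.96307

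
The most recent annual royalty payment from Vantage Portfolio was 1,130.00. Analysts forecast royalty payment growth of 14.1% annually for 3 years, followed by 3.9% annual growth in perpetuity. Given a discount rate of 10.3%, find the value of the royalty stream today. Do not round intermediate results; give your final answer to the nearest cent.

23935.93

D_1 = 1289.33000
D_2 = 1471.12553
D_3 = 1678.55423
Terminal value at year 3: TV = D_3×(1+g_2)/(r−g_2) = 1744.01784/0.064 = 27250.27882
P_0 = D_1/(1+r)^1 + D_2/(1+r)^2 + D_3/(1+r)^3 + TV/(1+r)^3
    = 1168.93019 + 1209.20158 + 1250.86039 + 20306.93660 = 23935.92877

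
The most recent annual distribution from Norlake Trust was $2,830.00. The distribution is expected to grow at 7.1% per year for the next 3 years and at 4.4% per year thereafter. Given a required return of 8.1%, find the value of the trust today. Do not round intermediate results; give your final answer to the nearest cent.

D_1 = 3030.93000
D_2 = 3246.12603
D_3 = 3476.60098
Terminal value at year 3: TV = D_3×(1+g_2)/(r−g_2) = 3629.57142/0.037 = 98096.52490
P_0 = D_1/(1+r)^1 + D_2/(1+r)^2 + D_3/(1+r)^3 + TV/(1+r)^3
    = 2803.82054 + 2777.88325 + 2752.18590 + 77656.27253 = 85990.16222

$85990.16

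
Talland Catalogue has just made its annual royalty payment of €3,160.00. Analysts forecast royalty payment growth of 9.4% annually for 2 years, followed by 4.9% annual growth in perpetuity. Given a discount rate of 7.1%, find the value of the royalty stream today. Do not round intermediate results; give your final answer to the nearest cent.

D_1 = 3457.04000
D_2 = 3782.00176
Terminal value at year 2: TV = D_2×(1+g_2)/(r−g_2) = 3967.31985/0.022 = 180332.72028
P_0 = D_1/(1+r)^1 + D_2/(1+r)^2 + TV/(1+r)^2
    = 3227.86181 + 3297.18097 + 157215.58365 = 163740.62643

€163740.63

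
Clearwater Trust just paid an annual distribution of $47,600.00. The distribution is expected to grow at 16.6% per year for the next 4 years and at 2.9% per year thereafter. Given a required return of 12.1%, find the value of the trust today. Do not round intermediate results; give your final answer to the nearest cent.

D_1 = 55501.60000
D_2 = 64714.86560
D_3 = 75457.53329
D_4 = 87983.48382
Terminal value at year 4: TV = D_4×(1+g_2)/(r−g_2) = 90535.00485/0.092 = 984076.13963
P_0 = D_1/(1+r)^1 + D_2/(1+r)^2 + D_3/(1+r)^3 + D_4/(1+r)^4 + TV/(1+r)^4
    = 49510.79393 + 51498.29235 + 53565.57438 + 55715.84276 + 623169.58909 = 833460.09252

$833460.09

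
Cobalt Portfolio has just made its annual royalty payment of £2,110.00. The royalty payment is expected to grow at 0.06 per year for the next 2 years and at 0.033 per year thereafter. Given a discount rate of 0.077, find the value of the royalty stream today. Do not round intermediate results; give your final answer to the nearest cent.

D_1 = 2236.60000
D_2 = 2370.79600
Terminal value at year 2: TV = D_2×(1+g_2)/(r−g_2) = 2449.03227/0.044 = 55659.82427
P_0 = D_1/(1+r)^1 + D_2/(1+r)^2 + TV/(1+r)^2
    = 2076.69452 + 2043.91476 + 47985.54418 = 52106.15346

£52106.15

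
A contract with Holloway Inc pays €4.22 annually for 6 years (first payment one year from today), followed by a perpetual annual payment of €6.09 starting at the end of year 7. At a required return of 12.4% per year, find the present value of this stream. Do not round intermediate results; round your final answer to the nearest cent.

€41.51

PV of 6-year annuity: €4.22 × [1 − (1+0.124)^−6] / 0.124 = 17.15535
Perpetuity value at year 6: €6.09 / 0.124 = 49.11290
PV of perpetuity: 49.11290 / (1+0.124)^6 = 24.35554
Total PV = 17.15535 + 24.35554 = 41.51089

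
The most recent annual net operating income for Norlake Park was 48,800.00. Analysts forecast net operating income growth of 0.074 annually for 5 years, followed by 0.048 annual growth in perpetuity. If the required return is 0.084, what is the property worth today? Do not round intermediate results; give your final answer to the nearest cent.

1593622.97

D_1 = 52411.20000
D_2 = 56289.62880
D_3 = 60455.06133
D_4 = 64928.73587
D_5 = 69733.46232
Terminal value at year 5: TV = D_5×(1+g_2)/(r−g_2) = 73080.66852/0.036 = 2030018.56988
P_0 = D_1/(1+r)^1 + D_2/(1+r)^2 + D_3/(1+r)^3 + D_4/(1+r)^4 + D_5/(1+r)^5 + TV/(1+r)^5
    = 48349.81550 + 47903.78399 + 47461.86716 + 47024.02706 + 46590.22607 + 1356293.24790 = 1593622.96768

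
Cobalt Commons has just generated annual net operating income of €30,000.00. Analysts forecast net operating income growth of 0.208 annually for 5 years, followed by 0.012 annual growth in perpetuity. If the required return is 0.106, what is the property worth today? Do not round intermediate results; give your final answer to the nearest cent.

€699004.08

D_1 = 36240.00000
D_2 = 43777.92000
D_3 = 52883.72736
D_4 = 63883.54265
D_5 = 77171.31952
Terminal value at year 5: TV = D_5×(1+g_2)/(r−g_2) = 78097.37536/0.094 = 830823.14209
P_0 = D_1/(1+r)^1 + D_2/(1+r)^2 + D_3/(1+r)^3 + D_4/(1+r)^4 + D_5/(1+r)^5 + TV/(1+r)^5
    = 32766.72694 + 35788.61315 + 39089.19050 + 42694.16105 + 46631.59724 + 502033.79157 = 699004.08045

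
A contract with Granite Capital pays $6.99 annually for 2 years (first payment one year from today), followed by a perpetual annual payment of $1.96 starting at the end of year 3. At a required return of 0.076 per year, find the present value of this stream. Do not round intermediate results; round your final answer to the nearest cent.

PV of 2-year annuity: $6.99 × [1 − (1+0.076)^−2] / 0.076 = 12.53372
Perpetuity value at year 2: $1.96 / 0.076 = 25.78947
PV of perpetuity: 25.78947 / (1+0.076)^2 = 22.27501
Total PV = 12.53372 + 22.27501 = 34.80873

$34.81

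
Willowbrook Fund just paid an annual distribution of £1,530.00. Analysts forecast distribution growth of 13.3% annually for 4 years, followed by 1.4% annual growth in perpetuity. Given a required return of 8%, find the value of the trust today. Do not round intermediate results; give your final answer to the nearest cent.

D_1 = 1733.49000
D_2 = 1964.04417
D_3 = 2225.26204
D_4 = 2521.22190
Terminal value at year 4: TV = D_4×(1+g_2)/(r−g_2) = 2556.51900/0.066 = 38735.13641
P_0 = D_1/(1+r)^1 + D_2/(1+r)^2 + D_3/(1+r)^3 + D_4/(1+r)^4 + TV/(1+r)^4
    = 1605.08333 + 1683.85131 + 1766.48476 + 1853.17336 + 28471.48161 = 35380.07437

£35380.07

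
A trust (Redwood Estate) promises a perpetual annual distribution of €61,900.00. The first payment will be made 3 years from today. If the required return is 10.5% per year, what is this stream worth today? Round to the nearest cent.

€482810.60

Value at end of year 2: C / r = €61,900.00 / 0.105 = €589,523.8095
Discount to today: PV = €589,523.8095 / (1 + 0.105)^2 = €589,523.8095 / 1.221025 = €482,810.60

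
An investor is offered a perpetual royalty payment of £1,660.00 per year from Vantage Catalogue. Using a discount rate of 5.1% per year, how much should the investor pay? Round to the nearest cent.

Level perpetuity: PV = C / r = £1,660.00 / 0.051 = £32,549.02

£32549.02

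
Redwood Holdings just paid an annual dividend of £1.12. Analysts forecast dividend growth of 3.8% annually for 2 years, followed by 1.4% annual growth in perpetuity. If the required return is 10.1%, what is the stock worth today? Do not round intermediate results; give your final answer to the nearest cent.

£13.65

D_1 = 1.16256
D_2 = 1.20674
Terminal value at year 2: TV = D_2×(1+g_2)/(r−g_2) = 1.22363/0.087 = 14.06473
P_0 = D_1/(1+r)^1 + D_2/(1+r)^2 + TV/(1+r)^2
    = 1.05591 + 0.99549 + 11.60264 = 13.65404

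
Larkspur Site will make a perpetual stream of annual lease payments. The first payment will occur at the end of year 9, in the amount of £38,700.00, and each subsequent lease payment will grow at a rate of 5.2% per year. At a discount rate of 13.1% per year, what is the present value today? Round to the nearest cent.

£182971.33

Value at end of year 8: C₁ / (r − g) = £38,700.00 / (0.131 − 0.052) = £489,873.4177
Discount to today: PV = £489,873.4177 / (1 + 0.131)^8 = £489,873.4177 / 2.677323 = £182,971.33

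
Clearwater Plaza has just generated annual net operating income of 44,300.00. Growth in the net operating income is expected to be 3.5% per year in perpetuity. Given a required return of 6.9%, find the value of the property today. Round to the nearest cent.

1348544.12

D₁ = D₀ × (1 + g) = 44,300.00 × 1.035 = 45,850.5000
Growing perpetuity: P = D₁ / (r − g) = 45,850.5000 / (0.069 − 0.035) = 1,348,544.12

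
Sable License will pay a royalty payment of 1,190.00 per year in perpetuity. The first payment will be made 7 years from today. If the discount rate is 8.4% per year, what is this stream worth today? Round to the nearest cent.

8731.56

Value at end of year 6: C / r = 1,190.00 / 0.084 = 14,166.6667
Discount to today: PV = 14,166.6667 / (1 + 0.084)^6 = 14,166.6667 / 1.622466 = 8,731.56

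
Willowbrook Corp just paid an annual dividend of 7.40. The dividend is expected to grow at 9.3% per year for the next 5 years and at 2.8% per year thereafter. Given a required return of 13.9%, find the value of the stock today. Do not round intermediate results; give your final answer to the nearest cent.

D_1 = 8.08820
D_2 = 8.84040
D_3 = 9.66256
D_4 = 10.56118
D_5 = 11.54337
Terminal value at year 5: TV = D_5×(1+g_2)/(r−g_2) = 11.86658/0.111 = 106.90614
P_0 = D_1/(1+r)^1 + D_2/(1+r)^2 + D_3/(1+r)^3 + D_4/(1+r)^4 + D_5/(1+r)^5 + TV/(1+r)^5
    = 7.10114 + 6.81435 + 6.53915 + 6.27505 + 6.02163 + 55.76787 = 88.51919

88.52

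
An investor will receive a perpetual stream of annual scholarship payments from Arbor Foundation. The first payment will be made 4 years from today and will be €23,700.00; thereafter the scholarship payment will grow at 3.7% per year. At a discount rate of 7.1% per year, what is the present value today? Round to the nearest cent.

€567415.27

Value at end of year 3: C₁ / (r − g) = €23,700.00 / (0.071 − 0.037) = €697,058.8235
Discount to today: PV = €697,058.8235 / (1 + 0.071)^3 = €697,058.8235 / 1.228481 = €567,415.27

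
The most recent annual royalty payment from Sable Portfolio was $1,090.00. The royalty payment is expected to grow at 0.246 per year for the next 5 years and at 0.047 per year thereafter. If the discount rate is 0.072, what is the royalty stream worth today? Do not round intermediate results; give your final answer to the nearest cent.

$105591.55

D_1 = 1358.14000
D_2 = 1692.24244
D_3 = 2108.53408
D_4 = 2627.23346
D_5 = 3273.53290
Terminal value at year 5: TV = D_5×(1+g_2)/(r−g_2) = 3427.38894/0.025 = 137095.55769
P_0 = D_1/(1+r)^1 + D_2/(1+r)^2 + D_3/(1+r)^3 + D_4/(1+r)^4 + D_5/(1+r)^5 + TV/(1+r)^5
    = 1266.92164 + 1472.56004 + 1711.57632 + 1989.38815 + 2312.29257 + 96838.81263 = 105591.55134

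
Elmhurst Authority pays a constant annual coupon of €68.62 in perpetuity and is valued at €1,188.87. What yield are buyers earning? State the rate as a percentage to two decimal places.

5.77%

P = C/r ⇒ r = C/P = €68.62/€1,188.87 = 0.057719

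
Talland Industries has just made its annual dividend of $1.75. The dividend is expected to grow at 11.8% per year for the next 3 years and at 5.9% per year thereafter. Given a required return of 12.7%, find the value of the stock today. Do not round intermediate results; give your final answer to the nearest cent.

$31.77

D_1 = 1.95650
D_2 = 2.18737
D_3 = 2.44548
Terminal value at year 3: TV = D_3×(1+g_2)/(r−g_2) = 2.58976/0.068 = 38.08470
P_0 = D_1/(1+r)^1 + D_2/(1+r)^2 + D_3/(1+r)^3 + TV/(1+r)^3
    = 1.73602 + 1.72216 + 1.70841 + 26.60595 = 31.77254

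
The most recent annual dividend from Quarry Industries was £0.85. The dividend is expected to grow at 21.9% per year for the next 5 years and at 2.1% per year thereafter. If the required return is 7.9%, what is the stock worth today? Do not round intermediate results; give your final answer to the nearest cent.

£33.76

D_1 = 1.03615
D_2 = 1.26307
D_3 = 1.53968
D_4 = 1.87687
D_5 = 2.28790
Terminal value at year 5: TV = D_5×(1+g_2)/(r−g_2) = 2.33595/0.058 = 40.27497
P_0 = D_1/(1+r)^1 + D_2/(1+r)^2 + D_3/(1+r)^3 + D_4/(1+r)^4 + D_5/(1+r)^5 + TV/(1+r)^5
    = 0.96029 + 1.08488 + 1.22565 + 1.38468 + 1.56434 + 27.53772 = 33.75755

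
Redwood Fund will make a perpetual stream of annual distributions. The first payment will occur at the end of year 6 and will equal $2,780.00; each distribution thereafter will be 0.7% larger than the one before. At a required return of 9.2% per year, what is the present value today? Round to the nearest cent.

Value at end of year 5: C₁ / (r − g) = $2,780.00 / (0.092 − 0.007) = $32,705.8824
Discount to today: PV = $32,705.8824 / (1 + 0.092)^5 = $32,705.8824 / 1.552792 = $21,062.63

$21062.63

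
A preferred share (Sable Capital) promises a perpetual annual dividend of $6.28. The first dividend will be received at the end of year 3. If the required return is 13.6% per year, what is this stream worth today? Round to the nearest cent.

Value at end of year 2: C / r = $6.28 / 0.136 = $46.1765
Discount to today: PV = $46.1765 / (1 + 0.136)^2 = $46.1765 / 1.290496 = $35.78

$35.78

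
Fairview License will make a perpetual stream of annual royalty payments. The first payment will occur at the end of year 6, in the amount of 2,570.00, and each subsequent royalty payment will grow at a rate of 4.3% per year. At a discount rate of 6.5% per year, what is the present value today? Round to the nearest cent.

Value at end of year 5: C₁ / (r − g) = 2,570.00 / (0.065 − 0.043) = 116,818.1818
Discount to today: PV = 116,818.1818 / (1 + 0.065)^5 = 116,818.1818 / 1.370087 = 85,263.35

85263.35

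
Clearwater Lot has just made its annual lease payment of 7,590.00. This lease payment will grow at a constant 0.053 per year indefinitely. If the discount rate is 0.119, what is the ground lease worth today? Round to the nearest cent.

121095.00

D₁ = D₀ × (1 + g) = 7,590.00 × 1.053 = 7,992.2700
Growing perpetuity: P = D₁ / (r − g) = 7,992.2700 / (0.119 − 0.053) = 121,095.00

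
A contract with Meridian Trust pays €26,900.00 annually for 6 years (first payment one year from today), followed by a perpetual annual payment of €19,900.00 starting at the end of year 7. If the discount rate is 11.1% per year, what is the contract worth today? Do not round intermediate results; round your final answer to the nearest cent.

€208807.93

PV of 6-year annuity: €26,900.00 × [1 − (1+0.111)^−6] / 0.111 = 113474.38414
Perpetuity value at year 6: €19,900.00 / 0.111 = 179279.27928
PV of perpetuity: 179279.27928 / (1+0.111)^6 = 95333.54529
Total PV = 113474.38414 + 95333.54529 = 208807.92943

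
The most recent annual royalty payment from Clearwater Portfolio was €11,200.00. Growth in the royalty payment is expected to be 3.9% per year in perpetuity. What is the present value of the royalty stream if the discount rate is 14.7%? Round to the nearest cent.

D₁ = D₀ × (1 + g) = €11,200.00 × 1.039 = €11,636.8000
Growing perpetuity: P = D₁ / (r − g) = €11,636.8000 / (0.147 − 0.039) = €107,748.15

€107748.15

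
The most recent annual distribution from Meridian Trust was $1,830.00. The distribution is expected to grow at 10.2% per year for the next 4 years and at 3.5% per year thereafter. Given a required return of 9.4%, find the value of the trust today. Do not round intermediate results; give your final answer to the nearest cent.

D_1 = 2016.66000
D_2 = 2222.35932
D_3 = 2449.03997
D_4 = 2698.84205
Terminal value at year 4: TV = D_4×(1+g_2)/(r−g_2) = 2793.30152/0.059 = 47344.09355
P_0 = D_1/(1+r)^1 + D_2/(1+r)^2 + D_3/(1+r)^3 + D_4/(1+r)^4 + TV/(1+r)^4
    = 1843.38208 + 1856.86203 + 1870.44054 + 1884.11835 + 33051.90669 = 40506.70969

$40506.71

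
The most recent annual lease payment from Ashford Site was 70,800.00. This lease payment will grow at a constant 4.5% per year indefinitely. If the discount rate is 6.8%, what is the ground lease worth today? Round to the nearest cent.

3216782.61

D₁ = D₀ × (1 + g) = 70,800.00 × 1.045 = 73,986.0000
Growing perpetuity: P = D₁ / (r − g) = 73,986.0000 / (0.068 − 0.045) = 3,216,782.61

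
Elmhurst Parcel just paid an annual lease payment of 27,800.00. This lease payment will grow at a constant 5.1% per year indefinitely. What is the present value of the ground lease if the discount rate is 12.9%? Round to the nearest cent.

D₁ = D₀ × (1 + g) = 27,800.00 × 1.051 = 29,217.8000
Growing perpetuity: P = D₁ / (r − g) = 29,217.8000 / (0.129 − 0.051) = 374,587.18

374587.18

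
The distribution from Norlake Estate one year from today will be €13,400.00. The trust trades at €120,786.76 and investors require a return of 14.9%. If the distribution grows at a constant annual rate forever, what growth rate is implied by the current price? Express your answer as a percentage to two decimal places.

P = D₁/(r−g) ⇒ g = r − D₁/P = 0.149 − €13,400.00/€120,786.76 = 0.038061

3.81%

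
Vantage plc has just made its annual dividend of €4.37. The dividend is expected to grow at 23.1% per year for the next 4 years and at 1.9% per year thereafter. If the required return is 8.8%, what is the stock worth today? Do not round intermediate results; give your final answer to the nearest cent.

€129.79

D_1 = 5.37947
D_2 = 6.62213
D_3 = 8.15184
D_4 = 10.03491
Terminal value at year 4: TV = D_4×(1+g_2)/(r−g_2) = 10.22558/0.069 = 148.19677
P_0 = D_1/(1+r)^1 + D_2/(1+r)^2 + D_3/(1+r)^3 + D_4/(1+r)^4 + TV/(1+r)^4
    = 4.94437 + 5.59422 + 6.32949 + 7.16140 + 105.76042 = 129.78990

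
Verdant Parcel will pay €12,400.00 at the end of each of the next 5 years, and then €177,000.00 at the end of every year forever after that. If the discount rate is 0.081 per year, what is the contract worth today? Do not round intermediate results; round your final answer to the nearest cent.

PV of 5-year annuity: €12,400.00 × [1 − (1+0.081)^−5] / 0.081 = 49379.38986
Perpetuity value at year 5: €177,000.00 / 0.081 = 2185185.18519
PV of perpetuity: 2185185.18519 / (1+0.081)^5 = 1480334.21705
Total PV = 49379.38986 + 1480334.21705 = 1529713.60691

€1529713.61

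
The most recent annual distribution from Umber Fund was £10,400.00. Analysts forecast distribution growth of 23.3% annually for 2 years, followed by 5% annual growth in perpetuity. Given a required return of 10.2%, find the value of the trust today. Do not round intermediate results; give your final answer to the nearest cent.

£287550.82

D_1 = 12823.20000
D_2 = 15811.00560
Terminal value at year 2: TV = D_2×(1+g_2)/(r−g_2) = 16601.55588/0.052 = 319260.69000
P_0 = D_1/(1+r)^1 + D_2/(1+r)^2 + TV/(1+r)^2
    = 11636.29764 + 13019.55988 + 262894.95917 = 287550.81670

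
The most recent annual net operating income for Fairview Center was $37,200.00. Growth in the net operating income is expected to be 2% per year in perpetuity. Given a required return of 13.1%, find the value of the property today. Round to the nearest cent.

D₁ = D₀ × (1 + g) = $37,200.00 × 1.02 = $37,944.0000
Growing perpetuity: P = D₁ / (r − g) = $37,944.0000 / (0.131 − 0.02) = $341,837.84

$341837.84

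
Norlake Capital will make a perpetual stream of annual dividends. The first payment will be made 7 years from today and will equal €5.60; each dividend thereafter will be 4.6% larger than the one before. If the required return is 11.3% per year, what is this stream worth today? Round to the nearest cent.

€43.97

Value at end of year 6: C₁ / (r − g) = €5.60 / (0.113 − 0.046) = €83.5821
Discount to today: PV = €83.5821 / (1 + 0.113)^6 = €83.5821 / 1.900951 = €43.97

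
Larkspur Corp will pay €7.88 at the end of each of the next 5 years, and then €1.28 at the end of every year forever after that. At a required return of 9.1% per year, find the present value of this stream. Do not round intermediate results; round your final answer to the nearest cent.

€39.67

PV of 5-year annuity: €7.88 × [1 − (1+0.091)^−5] / 0.091 = 30.57109
Perpetuity value at year 5: €1.28 / 0.091 = 14.06593
PV of perpetuity: 14.06593 / (1+0.091)^5 = 9.10007
Total PV = 30.57109 + 9.10007 = 39.67116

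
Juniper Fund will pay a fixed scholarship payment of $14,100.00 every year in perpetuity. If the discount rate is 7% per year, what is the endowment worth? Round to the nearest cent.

$201428.57

Level perpetuity: PV = C / r = $14,100.00 / 0.07 = $201,428.57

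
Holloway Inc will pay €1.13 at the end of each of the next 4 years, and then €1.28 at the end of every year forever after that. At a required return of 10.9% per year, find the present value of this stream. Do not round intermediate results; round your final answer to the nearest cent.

PV of 4-year annuity: €1.13 × [1 − (1+0.109)^−4] / 0.109 = 3.51326
Perpetuity value at year 4: €1.28 / 0.109 = 11.74312
PV of perpetuity: 11.74312 / (1+0.109)^4 = 7.76350
Total PV = 3.51326 + 7.76350 = 11.27676

€11.28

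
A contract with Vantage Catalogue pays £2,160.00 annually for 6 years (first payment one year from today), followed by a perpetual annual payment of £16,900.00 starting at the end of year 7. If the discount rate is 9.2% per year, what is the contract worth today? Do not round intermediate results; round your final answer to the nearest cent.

PV of 6-year annuity: £2,160.00 × [1 − (1+0.092)^−6] / 0.092 = 9632.07703
Perpetuity value at year 6: £16,900.00 / 0.092 = 183695.65217
PV of perpetuity: 183695.65217 / (1+0.092)^6 = 108333.56801
Total PV = 9632.07703 + 108333.56801 = 117965.64504

£117965.65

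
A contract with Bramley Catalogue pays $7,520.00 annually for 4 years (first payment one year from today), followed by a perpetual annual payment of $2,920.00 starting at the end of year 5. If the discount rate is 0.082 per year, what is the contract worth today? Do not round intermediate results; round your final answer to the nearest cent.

$50777.96

PV of 4-year annuity: $7,520.00 × [1 − (1+0.082)^−4] / 0.082 = 24796.71386
Perpetuity value at year 4: $2,920.00 / 0.082 = 35609.75610
PV of perpetuity: 35609.75610 / (1+0.082)^4 = 25981.24486
Total PV = 24796.71386 + 25981.24486 = 50777.95873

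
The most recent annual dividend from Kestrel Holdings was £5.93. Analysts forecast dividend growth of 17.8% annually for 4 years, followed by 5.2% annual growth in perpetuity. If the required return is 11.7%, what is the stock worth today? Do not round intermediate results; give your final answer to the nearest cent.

D_1 = 6.98554
D_2 = 8.22897
D_3 = 9.69372
D_4 = 11.41920
Terminal value at year 4: TV = D_4×(1+g_2)/(r−g_2) = 12.01300/0.065 = 184.81543
P_0 = D_1/(1+r)^1 + D_2/(1+r)^2 + D_3/(1+r)^3 + D_4/(1+r)^4 + TV/(1+r)^4
    = 6.25384 + 6.59537 + 6.95554 + 7.33539 + 118.72045 = 145.86059

£145.86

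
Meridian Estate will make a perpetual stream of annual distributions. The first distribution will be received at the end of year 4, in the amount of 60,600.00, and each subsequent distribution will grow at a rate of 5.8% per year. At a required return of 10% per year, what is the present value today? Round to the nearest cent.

Value at end of year 3: C₁ / (r − g) = 60,600.00 / (0.1 − 0.058) = 1,442,857.1429
Discount to today: PV = 1,442,857.1429 / (1 + 0.1)^3 = 1,442,857.1429 / 1.331000 = 1,084,039.93

1084039.93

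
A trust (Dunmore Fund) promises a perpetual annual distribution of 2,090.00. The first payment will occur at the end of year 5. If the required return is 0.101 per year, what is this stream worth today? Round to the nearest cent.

Value at end of year 4: C / r = 2,090.00 / 0.101 = 20,693.0693
Discount to today: PV = 20,693.0693 / (1 + 0.101)^4 = 20,693.0693 / 1.469431 = 14,082.37

14082.37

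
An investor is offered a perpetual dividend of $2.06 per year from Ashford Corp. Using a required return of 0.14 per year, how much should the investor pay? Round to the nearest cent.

$14.71

Level perpetuity: PV = C / r = $2.06 / 0.14 = $14.71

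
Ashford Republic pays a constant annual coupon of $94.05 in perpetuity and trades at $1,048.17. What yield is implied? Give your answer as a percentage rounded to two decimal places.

8.97%

P = C/r ⇒ r = C/P = $94.05/$1,048.17 = 0.089728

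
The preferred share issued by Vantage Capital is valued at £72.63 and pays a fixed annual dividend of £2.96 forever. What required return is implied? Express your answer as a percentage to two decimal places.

P = C/r ⇒ r = C/P = £2.96/£72.63 = 0.040755

4.08%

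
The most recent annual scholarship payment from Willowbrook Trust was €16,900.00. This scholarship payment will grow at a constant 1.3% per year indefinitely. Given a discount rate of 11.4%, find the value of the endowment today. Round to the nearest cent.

€169501.98

D₁ = D₀ × (1 + g) = €16,900.00 × 1.013 = €17,119.7000
Growing perpetuity: P = D₁ / (r − g) = €17,119.7000 / (0.114 − 0.013) = €169,501.98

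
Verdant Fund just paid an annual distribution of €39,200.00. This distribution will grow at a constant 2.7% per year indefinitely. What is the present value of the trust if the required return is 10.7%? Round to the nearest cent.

D₁ = D₀ × (1 + g) = €39,200.00 × 1.027 = €40,258.4000
Growing perpetuity: P = D₁ / (r − g) = €40,258.4000 / (0.107 − 0.027) = €503,230.00

€503230.00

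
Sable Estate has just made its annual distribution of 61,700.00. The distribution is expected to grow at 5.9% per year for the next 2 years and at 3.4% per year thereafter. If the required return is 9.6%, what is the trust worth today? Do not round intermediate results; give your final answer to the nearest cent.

1077914.94

D_1 = 65340.30000
D_2 = 69195.37770
Terminal value at year 2: TV = D_2×(1+g_2)/(r−g_2) = 71548.02054/0.062 = 1154000.33132
P_0 = D_1/(1+r)^1 + D_2/(1+r)^2 + TV/(1+r)^2
    = 59617.06204 + 57604.44225 + 960693.44008 = 1077914.94437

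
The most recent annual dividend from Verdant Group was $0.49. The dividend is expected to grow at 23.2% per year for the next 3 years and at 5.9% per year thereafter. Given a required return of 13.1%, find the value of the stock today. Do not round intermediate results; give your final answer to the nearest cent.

$11.06

D_1 = 0.60368
D_2 = 0.74373
D_3 = 0.91628
Terminal value at year 3: TV = D_3×(1+g_2)/(r−g_2) = 0.97034/0.072 = 13.47695
P_0 = D_1/(1+r)^1 + D_2/(1+r)^2 + D_3/(1+r)^3 + TV/(1+r)^3
    = 0.53376 + 0.58142 + 0.63335 + 9.31545 = 11.06398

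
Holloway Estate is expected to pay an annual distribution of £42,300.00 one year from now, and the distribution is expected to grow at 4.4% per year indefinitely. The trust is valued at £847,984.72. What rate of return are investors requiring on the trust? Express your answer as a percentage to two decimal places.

9.39%

P = D₁/(r − g) ⇒ r = D₁/P + g = £42,300.0000/£847,984.72 + 0.044 = 0.049883 + 0.044 = 0.093883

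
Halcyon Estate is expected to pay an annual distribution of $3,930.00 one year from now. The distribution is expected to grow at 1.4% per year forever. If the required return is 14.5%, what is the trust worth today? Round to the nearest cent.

$30000.00

Growing perpetuity: P = D₁ / (r − g) = $3,930.0000 / (0.145 − 0.014) = $30,000.00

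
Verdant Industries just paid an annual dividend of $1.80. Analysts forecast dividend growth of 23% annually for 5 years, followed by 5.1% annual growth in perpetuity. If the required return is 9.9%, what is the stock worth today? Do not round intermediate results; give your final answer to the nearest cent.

D_1 = 2.21400
D_2 = 2.72322
D_3 = 3.34956
D_4 = 4.11996
D_5 = 5.06755
Terminal value at year 5: TV = D_5×(1+g_2)/(r−g_2) = 5.32600/0.048 = 110.95824
P_0 = D_1/(1+r)^1 + D_2/(1+r)^2 + D_3/(1+r)^3 + D_4/(1+r)^4 + D_5/(1+r)^5 + TV/(1+r)^5
    = 2.01456 + 2.25469 + 2.52345 + 2.82424 + 3.16089 + 69.21036 = 81.98819

$81.99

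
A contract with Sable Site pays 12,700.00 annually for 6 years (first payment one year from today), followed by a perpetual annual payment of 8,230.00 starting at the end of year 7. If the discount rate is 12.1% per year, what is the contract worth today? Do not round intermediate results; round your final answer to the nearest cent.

PV of 6-year annuity: 12,700.00 × [1 − (1+0.121)^−6] / 0.121 = 52067.32489
Perpetuity value at year 6: 8,230.00 / 0.121 = 68016.52893
PV of perpetuity: 68016.52893 / (1+0.121)^6 = 34275.26248
Total PV = 52067.32489 + 34275.26248 = 86342.58737

86342.59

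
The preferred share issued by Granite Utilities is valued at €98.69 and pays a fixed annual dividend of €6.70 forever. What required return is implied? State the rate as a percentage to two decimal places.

6.79%

P = C/r ⇒ r = C/P = €6.70/€98.69 = 0.067889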